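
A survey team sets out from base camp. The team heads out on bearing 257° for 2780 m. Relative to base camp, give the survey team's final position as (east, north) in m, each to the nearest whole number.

Leg 1 (257°, 2780 m): east 2780 sin 257° = -2708.75, north 2780 cos 257° = -625.36
Summing: -2708.75 m east, -625.36 m north → (-2709, -625).

(-2709, -625)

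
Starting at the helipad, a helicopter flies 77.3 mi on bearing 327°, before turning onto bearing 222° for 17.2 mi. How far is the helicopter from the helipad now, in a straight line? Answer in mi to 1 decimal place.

74.7 mi

Leg 1 (327°, 77.3 mi): east 77.3 sin 327° = -42.10, north 77.3 cos 327° = 64.83
Leg 2 (222°, 17.2 mi): east 17.2 sin 222° = -11.51, north 17.2 cos 222° = -12.78
Net: -53.61 east, 52.05 north. Distance = √((-53.61)² + (52.05)²) = 74.719 mi.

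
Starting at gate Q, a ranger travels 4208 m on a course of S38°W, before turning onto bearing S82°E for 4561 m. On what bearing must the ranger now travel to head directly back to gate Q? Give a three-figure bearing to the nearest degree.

Leg 1 (S38°W, 4208 m): east 4208 sin 218° = -2590.70, north 4208 cos 218° = -3315.95
Leg 2 (S82°E, 4561 m): east 4561 sin 98° = 4516.61, north 4561 cos 98° = -634.77
Net displacement: 1925.91 east, -3950.72 north. Direction back to start is (-1925.91, 3950.72): bearing = atan2(-1925.91, 3950.72) mod 360° = 334.01° ≈ 334°.

334°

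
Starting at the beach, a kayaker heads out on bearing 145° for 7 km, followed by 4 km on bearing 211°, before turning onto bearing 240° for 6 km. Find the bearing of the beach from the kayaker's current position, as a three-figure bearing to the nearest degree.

015°

Leg 1 (145°, 7 km): east 7 sin 145° = 4.02, north 7 cos 145° = -5.73
Leg 2 (211°, 4 km): east 4 sin 211° = -2.06, north 4 cos 211° = -3.43
Leg 3 (240°, 6 km): east 6 sin 240° = -5.20, north 6 cos 240° = -3.00
Net displacement: -3.24 east, -12.16 north. Direction back to start is (3.24, 12.16): bearing = atan2(3.24, 12.16) mod 360° = 14.92° ≈ 015°.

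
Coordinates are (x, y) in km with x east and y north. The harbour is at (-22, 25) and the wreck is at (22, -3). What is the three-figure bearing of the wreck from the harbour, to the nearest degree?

Δeast = 22 − -22 = 44.00; Δnorth = -3 − 25 = -28.00.
Bearing = atan2(Δeast, Δnorth) mod 360° = 122.47° ≈ 122°.

122°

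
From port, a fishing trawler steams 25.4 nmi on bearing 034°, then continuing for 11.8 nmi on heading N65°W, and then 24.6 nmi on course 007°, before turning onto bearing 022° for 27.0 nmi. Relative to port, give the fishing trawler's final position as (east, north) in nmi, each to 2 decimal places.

Leg 1 (034°, 25.4 nmi): east 25.4 sin 34° = 14.20, north 25.4 cos 34° = 21.06
Leg 2 (N65°W, 11.8 nmi): east 11.8 sin 295° = -10.69, north 11.8 cos 295° = 4.99
Leg 3 (007°, 24.6 nmi): east 24.6 sin 7° = 3.00, north 24.6 cos 7° = 24.42
Leg 4 (022°, 27.0 nmi): east 27.0 sin 22° = 10.11, north 27.0 cos 22° = 25.03
Summing: 16.62 nmi east, 75.50 nmi north → (16.62, 75.50).

(16.62, 75.50)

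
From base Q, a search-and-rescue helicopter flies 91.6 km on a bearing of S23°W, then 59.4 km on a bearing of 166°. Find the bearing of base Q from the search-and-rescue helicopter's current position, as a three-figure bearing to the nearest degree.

Leg 1 (S23°W, 91.6 km): east 91.6 sin 203° = -35.79, north 91.6 cos 203° = -84.32
Leg 2 (166°, 59.4 km): east 59.4 sin 166° = 14.37, north 59.4 cos 166° = -57.64
Net displacement: -21.42 east, -141.95 north. Direction back to start is (21.42, 141.95): bearing = atan2(21.42, 141.95) mod 360° = 8.58° ≈ 009°.

009°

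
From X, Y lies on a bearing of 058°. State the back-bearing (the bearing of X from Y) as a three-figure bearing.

238°

Back-bearing = 058° + 180° = 238°.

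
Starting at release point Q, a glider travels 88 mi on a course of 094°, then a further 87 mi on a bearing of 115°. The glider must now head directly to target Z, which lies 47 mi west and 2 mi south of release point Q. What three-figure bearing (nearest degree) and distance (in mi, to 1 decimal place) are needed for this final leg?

Leg 1 (094°, 88 mi): east 88 sin 94° = 87.79, north 88 cos 94° = -6.14
Leg 2 (115°, 87 mi): east 87 sin 115° = 78.85, north 87 cos 115° = -36.77
Current position: (166.63, -42.91). Target: (-47, -2). Remaining: Δeast = -213.63, Δnorth = 40.91.
Bearing = atan2(-213.63, 40.91) mod 360° = 280.84°; distance = √((-213.63)² + (40.91)²) = 217.516 mi.

281°, 217.5 mi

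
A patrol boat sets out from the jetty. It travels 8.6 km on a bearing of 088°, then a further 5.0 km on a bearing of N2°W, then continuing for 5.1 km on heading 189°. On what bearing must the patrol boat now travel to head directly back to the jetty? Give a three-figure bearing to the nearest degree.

Leg 1 (088°, 8.6 km): east 8.6 sin 88° = 8.59, north 8.6 cos 88° = 0.30
Leg 2 (N2°W, 5.0 km): east 5.0 sin 358° = -0.17, north 5.0 cos 358° = 5.00
Leg 3 (189°, 5.1 km): east 5.1 sin 189° = -0.80, north 5.1 cos 189° = -5.04
Net displacement: 7.62 east, 0.26 north. Direction back to start is (-7.62, -0.26): bearing = atan2(-7.62, -0.26) mod 360° = 268.05° ≈ 268°.

268°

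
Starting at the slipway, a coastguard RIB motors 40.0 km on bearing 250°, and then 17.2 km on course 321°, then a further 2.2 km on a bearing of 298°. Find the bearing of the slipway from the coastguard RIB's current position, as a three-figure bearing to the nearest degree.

Leg 1 (250°, 40.0 km): east 40.0 sin 250° = -37.59, north 40.0 cos 250° = -13.68
Leg 2 (321°, 17.2 km): east 17.2 sin 321° = -10.82, north 17.2 cos 321° = 13.37
Leg 3 (298°, 2.2 km): east 2.2 sin 298° = -1.94, north 2.2 cos 298° = 1.03
Net displacement: -50.35 east, 0.72 north. Direction back to start is (50.35, -0.72): bearing = atan2(50.35, -0.72) mod 360° = 90.82° ≈ 091°.

091°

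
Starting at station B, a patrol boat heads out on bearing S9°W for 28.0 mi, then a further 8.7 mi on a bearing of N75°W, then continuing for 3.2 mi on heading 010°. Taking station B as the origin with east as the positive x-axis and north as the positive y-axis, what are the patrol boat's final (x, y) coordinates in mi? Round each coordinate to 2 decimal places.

(-12.23, -22.25)

Leg 1 (S9°W, 28.0 mi): east 28.0 sin 189° = -4.38, north 28.0 cos 189° = -27.66
Leg 2 (N75°W, 8.7 mi): east 8.7 sin 285° = -8.40, north 8.7 cos 285° = 2.25
Leg 3 (010°, 3.2 mi): east 3.2 sin 10° = 0.56, north 3.2 cos 10° = 3.15
Summing: -12.23 mi east, -22.25 mi north → (-12.23, -22.25).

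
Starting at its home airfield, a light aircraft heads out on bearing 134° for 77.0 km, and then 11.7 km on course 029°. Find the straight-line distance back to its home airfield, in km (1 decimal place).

74.8 km

Leg 1 (134°, 77.0 km): east 77.0 sin 134° = 55.39, north 77.0 cos 134° = -53.49
Leg 2 (029°, 11.7 km): east 11.7 sin 29° = 5.67, north 11.7 cos 29° = 10.23
Net: 61.06 east, -43.26 north. Distance = √((61.06)² + (-43.26)²) = 74.830 km.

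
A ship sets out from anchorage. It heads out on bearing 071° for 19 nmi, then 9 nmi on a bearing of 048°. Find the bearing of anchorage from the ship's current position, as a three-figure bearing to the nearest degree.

244°

Leg 1 (071°, 19 nmi): east 19 sin 71° = 17.96, north 19 cos 71° = 6.19
Leg 2 (048°, 9 nmi): east 9 sin 48° = 6.69, north 9 cos 48° = 6.02
Net displacement: 24.65 east, 12.21 north. Direction back to start is (-24.65, -12.21): bearing = atan2(-24.65, -12.21) mod 360° = 243.66° ≈ 244°.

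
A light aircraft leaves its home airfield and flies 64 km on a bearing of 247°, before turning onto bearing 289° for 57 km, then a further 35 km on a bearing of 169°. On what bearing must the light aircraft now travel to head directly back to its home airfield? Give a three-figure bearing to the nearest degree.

Leg 1 (247°, 64 km): east 64 sin 247° = -58.91, north 64 cos 247° = -25.01
Leg 2 (289°, 57 km): east 57 sin 289° = -53.89, north 57 cos 289° = 18.56
Leg 3 (169°, 35 km): east 35 sin 169° = 6.68, north 35 cos 169° = -34.36
Net displacement: -106.13 east, -40.81 north. Direction back to start is (106.13, 40.81): bearing = atan2(106.13, 40.81) mod 360° = 68.97° ≈ 069°.

069°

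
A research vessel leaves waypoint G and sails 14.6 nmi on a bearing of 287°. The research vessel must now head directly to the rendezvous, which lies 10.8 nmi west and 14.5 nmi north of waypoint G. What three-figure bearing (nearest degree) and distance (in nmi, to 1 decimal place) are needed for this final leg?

017°, 10.7 nmi

Leg 1 (287°, 14.6 nmi): east 14.6 sin 287° = -13.96, north 14.6 cos 287° = 4.27
Current position: (-13.96, 4.27). Target: (-10.8, 14.5). Remaining: Δeast = 3.16, Δnorth = 10.23.
Bearing = atan2(3.16, 10.23) mod 360° = 17.17°; distance = √((3.16)² + (10.23)²) = 10.709 nmi.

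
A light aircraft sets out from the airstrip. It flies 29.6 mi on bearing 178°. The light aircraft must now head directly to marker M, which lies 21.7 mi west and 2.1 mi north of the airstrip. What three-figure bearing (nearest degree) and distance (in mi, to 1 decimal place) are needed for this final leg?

324°, 39.0 mi

Leg 1 (178°, 29.6 mi): east 29.6 sin 178° = 1.03, north 29.6 cos 178° = -29.58
Current position: (1.03, -29.58). Target: (-21.7, 2.1). Remaining: Δeast = -22.73, Δnorth = 31.68.
Bearing = atan2(-22.73, 31.68) mod 360° = 324.34°; distance = √((-22.73)² + (31.68)²) = 38.994 mi.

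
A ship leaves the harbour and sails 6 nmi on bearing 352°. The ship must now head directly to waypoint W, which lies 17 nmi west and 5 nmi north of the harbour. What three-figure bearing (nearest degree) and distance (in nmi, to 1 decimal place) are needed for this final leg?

Leg 1 (352°, 6 nmi): east 6 sin 352° = -0.84, north 6 cos 352° = 5.94
Current position: (-0.84, 5.94). Target: (-17, 5). Remaining: Δeast = -16.16, Δnorth = -0.94.
Bearing = atan2(-16.16, -0.94) mod 360° = 266.67°; distance = √((-16.16)² + (-0.94)²) = 16.192 nmi.

267°, 16.2 nmi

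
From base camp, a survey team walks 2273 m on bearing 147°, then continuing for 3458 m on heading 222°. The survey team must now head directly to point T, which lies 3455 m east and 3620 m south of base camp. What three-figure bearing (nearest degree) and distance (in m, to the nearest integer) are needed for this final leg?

Leg 1 (147°, 2273 m): east 2273 sin 147° = 1237.96, north 2273 cos 147° = -1906.30
Leg 2 (222°, 3458 m): east 3458 sin 222° = -2313.85, north 3458 cos 222° = -2569.79
Current position: (-1075.89, -4476.09). Target: (3455, -3620). Remaining: Δeast = 4530.89, Δnorth = 856.09.
Bearing = atan2(4530.89, 856.09) mod 360° = 79.30°; distance = √((4530.89)² + (856.09)²) = 4611.058 m.

079°, 4611 m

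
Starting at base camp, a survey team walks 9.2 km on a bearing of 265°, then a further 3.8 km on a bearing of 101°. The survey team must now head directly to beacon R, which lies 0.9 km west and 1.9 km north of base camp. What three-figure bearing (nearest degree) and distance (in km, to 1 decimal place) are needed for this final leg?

Leg 1 (265°, 9.2 km): east 9.2 sin 265° = -9.16, north 9.2 cos 265° = -0.80
Leg 2 (101°, 3.8 km): east 3.8 sin 101° = 3.73, north 3.8 cos 101° = -0.73
Current position: (-5.43, -1.53). Target: (-0.9, 1.9). Remaining: Δeast = 4.53, Δnorth = 3.43.
Bearing = atan2(4.53, 3.43) mod 360° = 52.92°; distance = √((4.53)² + (3.43)²) = 5.684 km.

053°, 5.7 km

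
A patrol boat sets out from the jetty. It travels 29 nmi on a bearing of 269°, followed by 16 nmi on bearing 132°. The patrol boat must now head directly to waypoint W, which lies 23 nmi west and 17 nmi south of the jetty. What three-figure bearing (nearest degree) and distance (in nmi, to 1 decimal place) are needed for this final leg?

Leg 1 (269°, 29 nmi): east 29 sin 269° = -29.00, north 29 cos 269° = -0.51
Leg 2 (132°, 16 nmi): east 16 sin 132° = 11.89, north 16 cos 132° = -10.71
Current position: (-17.11, -11.21). Target: (-23, -17). Remaining: Δeast = -5.89, Δnorth = -5.79.
Bearing = atan2(-5.89, -5.79) mod 360° = 225.52°; distance = √((-5.89)² + (-5.79)²) = 8.261 nmi.

226°, 8.3 nmi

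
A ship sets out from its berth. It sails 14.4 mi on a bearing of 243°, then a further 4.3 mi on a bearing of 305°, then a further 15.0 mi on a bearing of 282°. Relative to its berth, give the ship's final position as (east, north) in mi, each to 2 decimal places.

Leg 1 (243°, 14.4 mi): east 14.4 sin 243° = -12.83, north 14.4 cos 243° = -6.54
Leg 2 (305°, 4.3 mi): east 4.3 sin 305° = -3.52, north 4.3 cos 305° = 2.47
Leg 3 (282°, 15.0 mi): east 15.0 sin 282° = -14.67, north 15.0 cos 282° = 3.12
Summing: -31.03 mi east, -0.95 mi north → (-31.03, -0.95).

(-31.03, -0.95)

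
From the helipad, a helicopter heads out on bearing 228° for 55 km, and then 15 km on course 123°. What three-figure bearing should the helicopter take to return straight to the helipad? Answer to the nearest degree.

Leg 1 (228°, 55 km): east 55 sin 228° = -40.87, north 55 cos 228° = -36.80
Leg 2 (123°, 15 km): east 15 sin 123° = 12.58, north 15 cos 123° = -8.17
Net displacement: -28.29 east, -44.97 north. Direction back to start is (28.29, 44.97): bearing = atan2(28.29, 44.97) mod 360° = 32.18° ≈ 032°.

032°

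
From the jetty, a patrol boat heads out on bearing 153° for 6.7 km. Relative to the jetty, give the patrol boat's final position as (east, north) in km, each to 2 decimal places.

Leg 1 (153°, 6.7 km): east 6.7 sin 153° = 3.04, north 6.7 cos 153° = -5.97
Summing: 3.04 km east, -5.97 km north → (3.04, -5.97).

(3.04, -5.97)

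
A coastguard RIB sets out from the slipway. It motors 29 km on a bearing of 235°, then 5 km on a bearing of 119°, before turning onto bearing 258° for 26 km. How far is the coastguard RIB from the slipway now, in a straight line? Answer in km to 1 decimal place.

51.1 km

Leg 1 (235°, 29 km): east 29 sin 235° = -23.76, north 29 cos 235° = -16.63
Leg 2 (119°, 5 km): east 5 sin 119° = 4.37, north 5 cos 119° = -2.42
Leg 3 (258°, 26 km): east 26 sin 258° = -25.43, north 26 cos 258° = -5.41
Net: -44.81 east, -24.46 north. Distance = √((-44.81)² + (-24.46)²) = 51.057 km.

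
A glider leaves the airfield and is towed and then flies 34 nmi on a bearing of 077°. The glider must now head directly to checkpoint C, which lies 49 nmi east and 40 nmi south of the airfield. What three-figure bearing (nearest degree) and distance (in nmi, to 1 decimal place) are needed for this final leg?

Leg 1 (077°, 34 nmi): east 34 sin 77° = 33.13, north 34 cos 77° = 7.65
Current position: (33.13, 7.65). Target: (49, -40). Remaining: Δeast = 15.87, Δnorth = -47.65.
Bearing = atan2(15.87, -47.65) mod 360° = 161.58°; distance = √((15.87)² + (-47.65)²) = 50.222 nmi.

162°, 50.2 nmi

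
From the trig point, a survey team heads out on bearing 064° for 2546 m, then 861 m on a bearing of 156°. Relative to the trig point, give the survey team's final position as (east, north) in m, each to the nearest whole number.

Leg 1 (064°, 2546 m): east 2546 sin 64° = 2288.33, north 2546 cos 64° = 1116.09
Leg 2 (156°, 861 m): east 861 sin 156° = 350.20, north 861 cos 156° = -786.56
Summing: 2638.53 m east, 329.53 m north → (2639, 330).

(2639, 330)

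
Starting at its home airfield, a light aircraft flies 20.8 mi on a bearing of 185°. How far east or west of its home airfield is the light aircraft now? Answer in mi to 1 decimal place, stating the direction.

1.8 mi west

Leg 1 (185°, 20.8 mi): east 20.8 sin 185° = -1.81, north 20.8 cos 185° = -20.72
Net east component: -1.81 mi.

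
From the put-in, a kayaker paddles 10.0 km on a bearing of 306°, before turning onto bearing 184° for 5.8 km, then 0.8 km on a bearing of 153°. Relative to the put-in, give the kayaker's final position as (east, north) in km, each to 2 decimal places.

Leg 1 (306°, 10.0 km): east 10.0 sin 306° = -8.09, north 10.0 cos 306° = 5.88
Leg 2 (184°, 5.8 km): east 5.8 sin 184° = -0.40, north 5.8 cos 184° = -5.79
Leg 3 (153°, 0.8 km): east 0.8 sin 153° = 0.36, north 0.8 cos 153° = -0.71
Summing: -8.13 km east, -0.62 km north → (-8.13, -0.62).

(-8.13, -0.62)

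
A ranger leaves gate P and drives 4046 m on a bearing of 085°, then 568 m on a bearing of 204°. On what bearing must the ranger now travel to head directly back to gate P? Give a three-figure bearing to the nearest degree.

Leg 1 (085°, 4046 m): east 4046 sin 85° = 4030.60, north 4046 cos 85° = 352.63
Leg 2 (204°, 568 m): east 568 sin 204° = -231.03, north 568 cos 204° = -518.89
Net displacement: 3799.58 east, -166.26 north. Direction back to start is (-3799.58, 166.26): bearing = atan2(-3799.58, 166.26) mod 360° = 272.51° ≈ 273°.

273°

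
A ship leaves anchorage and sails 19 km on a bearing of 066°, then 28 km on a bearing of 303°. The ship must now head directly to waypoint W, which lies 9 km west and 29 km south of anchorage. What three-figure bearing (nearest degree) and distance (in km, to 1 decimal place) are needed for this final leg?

183°, 52.1 km

Leg 1 (066°, 19 km): east 19 sin 66° = 17.36, north 19 cos 66° = 7.73
Leg 2 (303°, 28 km): east 28 sin 303° = -23.48, north 28 cos 303° = 15.25
Current position: (-6.13, 22.98). Target: (-9, -29). Remaining: Δeast = -2.87, Δnorth = -51.98.
Bearing = atan2(-2.87, -51.98) mod 360° = 183.17°; distance = √((-2.87)² + (-51.98)²) = 52.057 km.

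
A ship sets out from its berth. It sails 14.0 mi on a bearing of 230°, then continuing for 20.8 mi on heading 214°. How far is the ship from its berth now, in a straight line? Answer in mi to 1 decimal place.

Leg 1 (230°, 14.0 mi): east 14.0 sin 230° = -10.72, north 14.0 cos 230° = -9.00
Leg 2 (214°, 20.8 mi): east 20.8 sin 214° = -11.63, north 20.8 cos 214° = -17.24
Net: -22.36 east, -26.24 north. Distance = √((-22.36)² + (-26.24)²) = 34.474 mi.

34.5 mi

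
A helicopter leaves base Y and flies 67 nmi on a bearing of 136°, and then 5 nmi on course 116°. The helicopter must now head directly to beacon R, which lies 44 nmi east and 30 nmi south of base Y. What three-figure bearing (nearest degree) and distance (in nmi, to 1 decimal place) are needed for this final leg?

341°, 21.6 nmi

Leg 1 (136°, 67 nmi): east 67 sin 136° = 46.54, north 67 cos 136° = -48.20
Leg 2 (116°, 5 nmi): east 5 sin 116° = 4.49, north 5 cos 116° = -2.19
Current position: (51.04, -50.39). Target: (44, -30). Remaining: Δeast = -7.04, Δnorth = 20.39.
Bearing = atan2(-7.04, 20.39) mod 360° = 340.96°; distance = √((-7.04)² + (20.39)²) = 21.568 nmi.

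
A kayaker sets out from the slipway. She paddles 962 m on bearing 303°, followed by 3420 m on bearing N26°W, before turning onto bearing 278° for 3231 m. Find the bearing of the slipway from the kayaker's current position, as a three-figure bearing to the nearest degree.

Leg 1 (303°, 962 m): east 962 sin 303° = -806.80, north 962 cos 303° = 523.94
Leg 2 (N26°W, 3420 m): east 3420 sin 334° = -1499.23, north 3420 cos 334° = 3073.88
Leg 3 (278°, 3231 m): east 3231 sin 278° = -3199.56, north 3231 cos 278° = 449.67
Net displacement: -5505.59 east, 4047.49 north. Direction back to start is (5505.59, -4047.49): bearing = atan2(5505.59, -4047.49) mod 360° = 126.32° ≈ 126°.

126°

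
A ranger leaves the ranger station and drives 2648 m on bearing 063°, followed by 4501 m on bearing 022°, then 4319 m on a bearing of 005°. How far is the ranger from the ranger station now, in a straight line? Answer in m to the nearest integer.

10640 m

Leg 1 (063°, 2648 m): east 2648 sin 63° = 2359.39, north 2648 cos 63° = 1202.17
Leg 2 (022°, 4501 m): east 4501 sin 22° = 1686.10, north 4501 cos 22° = 4173.25
Leg 3 (005°, 4319 m): east 4319 sin 5° = 376.43, north 4319 cos 5° = 4302.56
Net: 4421.92 east, 9677.99 north. Distance = √((4421.92)² + (9677.99)²) = 10640.336 m.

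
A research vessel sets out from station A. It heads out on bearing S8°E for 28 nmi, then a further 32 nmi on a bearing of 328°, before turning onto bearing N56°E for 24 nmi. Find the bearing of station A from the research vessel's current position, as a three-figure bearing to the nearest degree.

208°

Leg 1 (S8°E, 28 nmi): east 28 sin 172° = 3.90, north 28 cos 172° = -27.73
Leg 2 (328°, 32 nmi): east 32 sin 328° = -16.96, north 32 cos 328° = 27.14
Leg 3 (N56°E, 24 nmi): east 24 sin 56° = 19.90, north 24 cos 56° = 13.42
Net displacement: 6.84 east, 12.83 north. Direction back to start is (-6.84, -12.83): bearing = atan2(-6.84, -12.83) mod 360° = 208.05° ≈ 208°.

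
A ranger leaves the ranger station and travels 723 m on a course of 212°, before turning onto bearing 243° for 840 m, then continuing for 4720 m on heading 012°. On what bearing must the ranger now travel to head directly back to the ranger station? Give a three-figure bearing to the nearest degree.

Leg 1 (212°, 723 m): east 723 sin 212° = -383.13, north 723 cos 212° = -613.14
Leg 2 (243°, 840 m): east 840 sin 243° = -748.45, north 840 cos 243° = -381.35
Leg 3 (012°, 4720 m): east 4720 sin 12° = 981.34, north 4720 cos 12° = 4616.86
Net displacement: -150.23 east, 3622.37 north. Direction back to start is (150.23, -3622.37): bearing = atan2(150.23, -3622.37) mod 360° = 177.63° ≈ 178°.

178°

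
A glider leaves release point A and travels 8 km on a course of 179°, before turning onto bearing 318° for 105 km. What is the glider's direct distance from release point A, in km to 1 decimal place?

Leg 1 (179°, 8 km): east 8 sin 179° = 0.14, north 8 cos 179° = -8.00
Leg 2 (318°, 105 km): east 105 sin 318° = -70.26, north 105 cos 318° = 78.03
Net: -70.12 east, 70.03 north. Distance = √((-70.12)² + (70.03)²) = 99.101 km.

99.1 km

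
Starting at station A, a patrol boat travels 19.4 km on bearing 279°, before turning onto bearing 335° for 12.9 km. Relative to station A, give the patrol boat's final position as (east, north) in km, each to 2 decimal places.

Leg 1 (279°, 19.4 km): east 19.4 sin 279° = -19.16, north 19.4 cos 279° = 3.03
Leg 2 (335°, 12.9 km): east 12.9 sin 335° = -5.45, north 12.9 cos 335° = 11.69
Summing: -24.61 km east, 14.73 km north → (-24.61, 14.73).

(-24.61, 14.73)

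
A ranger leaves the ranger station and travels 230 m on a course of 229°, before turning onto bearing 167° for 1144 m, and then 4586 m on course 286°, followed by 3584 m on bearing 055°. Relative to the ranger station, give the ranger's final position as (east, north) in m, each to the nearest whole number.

Leg 1 (229°, 230 m): east 230 sin 229° = -173.58, north 230 cos 229° = -150.89
Leg 2 (167°, 1144 m): east 1144 sin 167° = 257.34, north 1144 cos 167° = -1114.68
Leg 3 (286°, 4586 m): east 4586 sin 286° = -4408.35, north 4586 cos 286° = 1264.07
Leg 4 (055°, 3584 m): east 3584 sin 55° = 2935.84, north 3584 cos 55° = 2055.70
Summing: -1388.74 m east, 2054.20 m north → (-1389, 2054).

(-1389, 2054)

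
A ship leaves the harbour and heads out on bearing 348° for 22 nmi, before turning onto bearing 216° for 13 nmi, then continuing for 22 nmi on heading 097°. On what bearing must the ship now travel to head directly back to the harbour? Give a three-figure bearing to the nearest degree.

229°

Leg 1 (348°, 22 nmi): east 22 sin 348° = -4.57, north 22 cos 348° = 21.52
Leg 2 (216°, 13 nmi): east 13 sin 216° = -7.64, north 13 cos 216° = -10.52
Leg 3 (097°, 22 nmi): east 22 sin 97° = 21.84, north 22 cos 97° = -2.68
Net displacement: 9.62 east, 8.32 north. Direction back to start is (-9.62, -8.32): bearing = atan2(-9.62, -8.32) mod 360° = 229.14° ≈ 229°.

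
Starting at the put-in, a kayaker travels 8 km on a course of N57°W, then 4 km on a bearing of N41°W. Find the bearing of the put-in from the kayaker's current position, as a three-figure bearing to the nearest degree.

128°

Leg 1 (N57°W, 8 km): east 8 sin 303° = -6.71, north 8 cos 303° = 4.36
Leg 2 (N41°W, 4 km): east 4 sin 319° = -2.62, north 4 cos 319° = 3.02
Net displacement: -9.33 east, 7.38 north. Direction back to start is (9.33, -7.38): bearing = atan2(9.33, -7.38) mod 360° = 128.32° ≈ 128°.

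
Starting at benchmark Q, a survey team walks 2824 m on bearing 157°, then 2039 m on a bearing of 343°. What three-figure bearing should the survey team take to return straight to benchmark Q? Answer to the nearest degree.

322°

Leg 1 (157°, 2824 m): east 2824 sin 157° = 1103.42, north 2824 cos 157° = -2599.51
Leg 2 (343°, 2039 m): east 2039 sin 343° = -596.15, north 2039 cos 343° = 1949.91
Net displacement: 507.28 east, -649.60 north. Direction back to start is (-507.28, 649.60): bearing = atan2(-507.28, 649.60) mod 360° = 322.01° ≈ 322°.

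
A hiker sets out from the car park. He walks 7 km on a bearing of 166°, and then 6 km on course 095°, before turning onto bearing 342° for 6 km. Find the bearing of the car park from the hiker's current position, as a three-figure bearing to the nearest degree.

285°

Leg 1 (166°, 7 km): east 7 sin 166° = 1.69, north 7 cos 166° = -6.79
Leg 2 (095°, 6 km): east 6 sin 95° = 5.98, north 6 cos 95° = -0.52
Leg 3 (342°, 6 km): east 6 sin 342° = -1.85, north 6 cos 342° = 5.71
Net displacement: 5.82 east, -1.61 north. Direction back to start is (-5.82, 1.61): bearing = atan2(-5.82, 1.61) mod 360° = 285.46° ≈ 285°.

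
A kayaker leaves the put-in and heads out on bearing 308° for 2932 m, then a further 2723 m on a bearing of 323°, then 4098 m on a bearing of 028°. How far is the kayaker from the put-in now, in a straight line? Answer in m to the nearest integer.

7863 m

Leg 1 (308°, 2932 m): east 2932 sin 308° = -2310.45, north 2932 cos 308° = 1805.12
Leg 2 (323°, 2723 m): east 2723 sin 323° = -1638.74, north 2723 cos 323° = 2174.68
Leg 3 (028°, 4098 m): east 4098 sin 28° = 1923.89, north 4098 cos 28° = 3618.32
Net: -2025.30 east, 7598.12 north. Distance = √((-2025.30)² + (7598.12)²) = 7863.415 m.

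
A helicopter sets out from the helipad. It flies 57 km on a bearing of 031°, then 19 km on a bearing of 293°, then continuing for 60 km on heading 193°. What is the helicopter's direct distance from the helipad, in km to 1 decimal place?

2.7 km

Leg 1 (031°, 57 km): east 57 sin 31° = 29.36, north 57 cos 31° = 48.86
Leg 2 (293°, 19 km): east 19 sin 293° = -17.49, north 19 cos 293° = 7.42
Leg 3 (193°, 60 km): east 60 sin 193° = -13.50, north 60 cos 193° = -58.46
Net: -1.63 east, -2.18 north. Distance = √((-1.63)² + (-2.18)²) = 2.722 km.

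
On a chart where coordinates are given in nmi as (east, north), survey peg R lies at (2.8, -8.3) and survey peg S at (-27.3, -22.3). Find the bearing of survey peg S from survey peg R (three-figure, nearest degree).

Δeast = -27.3 − 2.8 = -30.10; Δnorth = -22.3 − -8.3 = -14.00.
Bearing = atan2(Δeast, Δnorth) mod 360° = 245.06° ≈ 245°.

245°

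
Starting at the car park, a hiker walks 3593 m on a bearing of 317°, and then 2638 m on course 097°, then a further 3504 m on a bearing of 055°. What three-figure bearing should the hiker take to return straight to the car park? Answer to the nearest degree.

215°

Leg 1 (317°, 3593 m): east 3593 sin 317° = -2450.42, north 3593 cos 317° = 2627.75
Leg 2 (097°, 2638 m): east 2638 sin 97° = 2618.34, north 2638 cos 97° = -321.49
Leg 3 (055°, 3504 m): east 3504 sin 55° = 2870.31, north 3504 cos 55° = 2009.81
Net displacement: 3038.23 east, 4316.07 north. Direction back to start is (-3038.23, -4316.07): bearing = atan2(-3038.23, -4316.07) mod 360° = 215.14° ≈ 215°.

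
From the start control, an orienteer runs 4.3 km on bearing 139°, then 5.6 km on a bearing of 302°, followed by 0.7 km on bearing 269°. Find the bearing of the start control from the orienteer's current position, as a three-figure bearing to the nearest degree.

084°

Leg 1 (139°, 4.3 km): east 4.3 sin 139° = 2.82, north 4.3 cos 139° = -3.25
Leg 2 (302°, 5.6 km): east 5.6 sin 302° = -4.75, north 5.6 cos 302° = 2.97
Leg 3 (269°, 0.7 km): east 0.7 sin 269° = -0.70, north 0.7 cos 269° = -0.01
Net displacement: -2.63 east, -0.29 north. Direction back to start is (2.63, 0.29): bearing = atan2(2.63, 0.29) mod 360° = 83.70° ≈ 084°.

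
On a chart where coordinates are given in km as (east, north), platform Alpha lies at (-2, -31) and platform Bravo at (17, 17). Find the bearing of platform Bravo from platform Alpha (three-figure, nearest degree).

022°

Δeast = 17 − -2 = 19.00; Δnorth = 17 − -31 = 48.00.
Bearing = atan2(Δeast, Δnorth) mod 360° = 21.60° ≈ 022°.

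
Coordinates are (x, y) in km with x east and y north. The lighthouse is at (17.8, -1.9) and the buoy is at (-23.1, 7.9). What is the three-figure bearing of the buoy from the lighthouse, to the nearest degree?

Δeast = -23.1 − 17.8 = -40.90; Δnorth = 7.9 − -1.9 = 9.80.
Bearing = atan2(Δeast, Δnorth) mod 360° = 283.47° ≈ 283°.

283°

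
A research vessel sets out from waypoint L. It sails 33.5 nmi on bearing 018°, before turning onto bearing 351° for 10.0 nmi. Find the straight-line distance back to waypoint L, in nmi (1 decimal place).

42.7 nmi

Leg 1 (018°, 33.5 nmi): east 33.5 sin 18° = 10.35, north 33.5 cos 18° = 31.86
Leg 2 (351°, 10.0 nmi): east 10.0 sin 351° = -1.56, north 10.0 cos 351° = 9.88
Net: 8.79 east, 41.74 north. Distance = √((8.79)² + (41.74)²) = 42.652 nmi.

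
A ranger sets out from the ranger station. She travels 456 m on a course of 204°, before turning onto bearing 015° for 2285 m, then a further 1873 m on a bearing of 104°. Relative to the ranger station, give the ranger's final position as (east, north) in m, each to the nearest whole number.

Leg 1 (204°, 456 m): east 456 sin 204° = -185.47, north 456 cos 204° = -416.58
Leg 2 (015°, 2285 m): east 2285 sin 15° = 591.40, north 2285 cos 15° = 2207.14
Leg 3 (104°, 1873 m): east 1873 sin 104° = 1817.36, north 1873 cos 104° = -453.12
Summing: 2223.29 m east, 1337.44 m north → (2223, 1337).

(2223, 1337)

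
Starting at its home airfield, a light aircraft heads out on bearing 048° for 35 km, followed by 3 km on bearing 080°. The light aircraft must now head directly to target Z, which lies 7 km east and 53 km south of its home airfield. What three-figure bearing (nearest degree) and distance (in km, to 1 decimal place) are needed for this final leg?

Leg 1 (048°, 35 km): east 35 sin 48° = 26.01, north 35 cos 48° = 23.42
Leg 2 (080°, 3 km): east 3 sin 80° = 2.95, north 3 cos 80° = 0.52
Current position: (28.96, 23.94). Target: (7, -53). Remaining: Δeast = -21.96, Δnorth = -76.94.
Bearing = atan2(-21.96, -76.94) mod 360° = 195.93°; distance = √((-21.96)² + (-76.94)²) = 80.014 km.

196°, 80.0 km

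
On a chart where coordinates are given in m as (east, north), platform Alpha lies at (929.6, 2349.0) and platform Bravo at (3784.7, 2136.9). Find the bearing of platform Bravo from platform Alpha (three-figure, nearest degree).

Δeast = 3784.7 − 929.6 = 2855.10; Δnorth = 2136.9 − 2349.0 = -212.10.
Bearing = atan2(Δeast, Δnorth) mod 360° = 94.25° ≈ 094°.

094°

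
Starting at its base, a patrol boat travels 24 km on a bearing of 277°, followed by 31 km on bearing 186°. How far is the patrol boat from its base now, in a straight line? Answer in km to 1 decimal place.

Leg 1 (277°, 24 km): east 24 sin 277° = -23.82, north 24 cos 277° = 2.92
Leg 2 (186°, 31 km): east 31 sin 186° = -3.24, north 31 cos 186° = -30.83
Net: -27.06 east, -27.91 north. Distance = √((-27.06)² + (-27.91)²) = 38.872 km.

38.9 km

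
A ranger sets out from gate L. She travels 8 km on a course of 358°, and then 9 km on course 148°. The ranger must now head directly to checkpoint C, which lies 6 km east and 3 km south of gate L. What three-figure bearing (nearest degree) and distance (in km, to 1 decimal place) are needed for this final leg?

Leg 1 (358°, 8 km): east 8 sin 358° = -0.28, north 8 cos 358° = 8.00
Leg 2 (148°, 9 km): east 9 sin 148° = 4.77, north 9 cos 148° = -7.63
Current position: (4.49, 0.36). Target: (6, -3). Remaining: Δeast = 1.51, Δnorth = -3.36.
Bearing = atan2(1.51, -3.36) mod 360° = 155.82°; distance = √((1.51)² + (-3.36)²) = 3.686 km.

156°, 3.7 km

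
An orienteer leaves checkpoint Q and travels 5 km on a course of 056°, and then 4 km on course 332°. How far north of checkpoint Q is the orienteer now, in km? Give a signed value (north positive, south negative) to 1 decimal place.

6.3 km

Leg 1 (056°, 5 km): east 5 sin 56° = 4.15, north 5 cos 56° = 2.80
Leg 2 (332°, 4 km): east 4 sin 332° = -1.88, north 4 cos 332° = 3.53
Net north component: 6.33 km.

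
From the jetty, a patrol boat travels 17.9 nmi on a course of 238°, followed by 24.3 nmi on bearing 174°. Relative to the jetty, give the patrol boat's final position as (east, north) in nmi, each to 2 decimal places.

(-12.64, -33.65)

Leg 1 (238°, 17.9 nmi): east 17.9 sin 238° = -15.18, north 17.9 cos 238° = -9.49
Leg 2 (174°, 24.3 nmi): east 24.3 sin 174° = 2.54, north 24.3 cos 174° = -24.17
Summing: -12.64 nmi east, -33.65 nmi north → (-12.64, -33.65).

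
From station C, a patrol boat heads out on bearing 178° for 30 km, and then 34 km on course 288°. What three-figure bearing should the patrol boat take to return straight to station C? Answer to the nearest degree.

Leg 1 (178°, 30 km): east 30 sin 178° = 1.05, north 30 cos 178° = -29.98
Leg 2 (288°, 34 km): east 34 sin 288° = -32.34, north 34 cos 288° = 10.51
Net displacement: -31.29 east, -19.48 north. Direction back to start is (31.29, 19.48): bearing = atan2(31.29, 19.48) mod 360° = 58.10° ≈ 058°.

058°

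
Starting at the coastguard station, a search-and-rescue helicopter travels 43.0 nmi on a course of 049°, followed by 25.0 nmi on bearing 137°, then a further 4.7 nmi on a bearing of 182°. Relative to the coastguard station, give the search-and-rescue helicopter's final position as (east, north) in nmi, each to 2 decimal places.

Leg 1 (049°, 43.0 nmi): east 43.0 sin 49° = 32.45, north 43.0 cos 49° = 28.21
Leg 2 (137°, 25.0 nmi): east 25.0 sin 137° = 17.05, north 25.0 cos 137° = -18.28
Leg 3 (182°, 4.7 nmi): east 4.7 sin 182° = -0.16, north 4.7 cos 182° = -4.70
Summing: 49.34 nmi east, 5.23 nmi north → (49.34, 5.23).

(49.34, 5.23)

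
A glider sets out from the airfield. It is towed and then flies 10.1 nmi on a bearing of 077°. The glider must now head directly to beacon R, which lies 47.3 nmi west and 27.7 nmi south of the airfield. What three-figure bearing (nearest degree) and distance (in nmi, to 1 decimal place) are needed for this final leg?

Leg 1 (077°, 10.1 nmi): east 10.1 sin 77° = 9.84, north 10.1 cos 77° = 2.27
Current position: (9.84, 2.27). Target: (-47.3, -27.7). Remaining: Δeast = -57.14, Δnorth = -29.97.
Bearing = atan2(-57.14, -29.97) mod 360° = 242.32°; distance = √((-57.14)² + (-29.97)²) = 64.525 nmi.

242°, 64.5 nmi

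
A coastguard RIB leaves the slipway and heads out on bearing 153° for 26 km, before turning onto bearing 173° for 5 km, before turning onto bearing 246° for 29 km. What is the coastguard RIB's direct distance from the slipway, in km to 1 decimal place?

Leg 1 (153°, 26 km): east 26 sin 153° = 11.80, north 26 cos 153° = -23.17
Leg 2 (173°, 5 km): east 5 sin 173° = 0.61, north 5 cos 173° = -4.96
Leg 3 (246°, 29 km): east 29 sin 246° = -26.49, north 29 cos 246° = -11.80
Net: -14.08 east, -39.92 north. Distance = √((-14.08)² + (-39.92)²) = 42.334 km.

42.3 km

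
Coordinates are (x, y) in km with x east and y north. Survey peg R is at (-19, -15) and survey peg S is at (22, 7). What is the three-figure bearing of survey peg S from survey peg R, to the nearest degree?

Δeast = 22 − -19 = 41.00; Δnorth = 7 − -15 = 22.00.
Bearing = atan2(Δeast, Δnorth) mod 360° = 61.78° ≈ 062°.

062°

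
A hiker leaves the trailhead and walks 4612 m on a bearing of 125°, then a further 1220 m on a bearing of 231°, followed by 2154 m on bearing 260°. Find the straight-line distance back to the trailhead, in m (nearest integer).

Leg 1 (125°, 4612 m): east 4612 sin 125° = 3777.93, north 4612 cos 125° = -2645.33
Leg 2 (231°, 1220 m): east 1220 sin 231° = -948.12, north 1220 cos 231° = -767.77
Leg 3 (260°, 2154 m): east 2154 sin 260° = -2121.28, north 2154 cos 260° = -374.04
Net: 708.54 east, -3787.14 north. Distance = √((708.54)² + (-3787.14)²) = 3852.853 m.

3853 m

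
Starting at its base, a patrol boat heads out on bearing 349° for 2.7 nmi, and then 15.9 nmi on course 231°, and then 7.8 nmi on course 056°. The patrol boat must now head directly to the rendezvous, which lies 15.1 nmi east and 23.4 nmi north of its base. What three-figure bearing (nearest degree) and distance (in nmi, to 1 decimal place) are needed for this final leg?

039°, 34.0 nmi

Leg 1 (349°, 2.7 nmi): east 2.7 sin 349° = -0.52, north 2.7 cos 349° = 2.65
Leg 2 (231°, 15.9 nmi): east 15.9 sin 231° = -12.36, north 15.9 cos 231° = -10.01
Leg 3 (056°, 7.8 nmi): east 7.8 sin 56° = 6.47, north 7.8 cos 56° = 4.36
Current position: (-6.41, -2.99). Target: (15.1, 23.4). Remaining: Δeast = 21.51, Δnorth = 26.39.
Bearing = atan2(21.51, 26.39) mod 360° = 39.17°; distance = √((21.51)² + (26.39)²) = 34.046 nmi.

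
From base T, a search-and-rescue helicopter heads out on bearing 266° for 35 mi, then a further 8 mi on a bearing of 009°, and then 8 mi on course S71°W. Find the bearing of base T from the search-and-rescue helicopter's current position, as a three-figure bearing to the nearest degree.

Leg 1 (266°, 35 mi): east 35 sin 266° = -34.91, north 35 cos 266° = -2.44
Leg 2 (009°, 8 mi): east 8 sin 9° = 1.25, north 8 cos 9° = 7.90
Leg 3 (S71°W, 8 mi): east 8 sin 251° = -7.56, north 8 cos 251° = -2.60
Net displacement: -41.23 east, 2.86 north. Direction back to start is (41.23, -2.86): bearing = atan2(41.23, -2.86) mod 360° = 93.96° ≈ 094°.

094°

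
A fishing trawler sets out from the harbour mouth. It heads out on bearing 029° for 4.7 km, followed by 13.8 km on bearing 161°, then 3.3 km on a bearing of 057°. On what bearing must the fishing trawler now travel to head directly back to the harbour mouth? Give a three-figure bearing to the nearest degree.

307°

Leg 1 (029°, 4.7 km): east 4.7 sin 29° = 2.28, north 4.7 cos 29° = 4.11
Leg 2 (161°, 13.8 km): east 13.8 sin 161° = 4.49, north 13.8 cos 161° = -13.05
Leg 3 (057°, 3.3 km): east 3.3 sin 57° = 2.77, north 3.3 cos 57° = 1.80
Net displacement: 9.54 east, -7.14 north. Direction back to start is (-9.54, 7.14): bearing = atan2(-9.54, 7.14) mod 360° = 306.82° ≈ 307°.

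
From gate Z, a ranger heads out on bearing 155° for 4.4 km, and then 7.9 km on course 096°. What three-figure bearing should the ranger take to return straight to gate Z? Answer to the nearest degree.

296°

Leg 1 (155°, 4.4 km): east 4.4 sin 155° = 1.86, north 4.4 cos 155° = -3.99
Leg 2 (096°, 7.9 km): east 7.9 sin 96° = 7.86, north 7.9 cos 96° = -0.83
Net displacement: 9.72 east, -4.81 north. Direction back to start is (-9.72, 4.81): bearing = atan2(-9.72, 4.81) mod 360° = 296.35° ≈ 296°.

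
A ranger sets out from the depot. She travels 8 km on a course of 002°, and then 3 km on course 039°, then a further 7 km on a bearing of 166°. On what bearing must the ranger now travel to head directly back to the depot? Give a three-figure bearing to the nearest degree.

Leg 1 (002°, 8 km): east 8 sin 2° = 0.28, north 8 cos 2° = 8.00
Leg 2 (039°, 3 km): east 3 sin 39° = 1.89, north 3 cos 39° = 2.33
Leg 3 (166°, 7 km): east 7 sin 166° = 1.69, north 7 cos 166° = -6.79
Net displacement: 3.86 east, 3.53 north. Direction back to start is (-3.86, -3.53): bearing = atan2(-3.86, -3.53) mod 360° = 227.53° ≈ 228°.

228°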